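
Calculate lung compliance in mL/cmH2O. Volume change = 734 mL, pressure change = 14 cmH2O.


C = dV / dP
C = 734 / 14
C = 52.43 mL/cmH2O


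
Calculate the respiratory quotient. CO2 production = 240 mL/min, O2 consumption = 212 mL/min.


RQ = VCO2 / VO2
RQ = 240 / 212
RQ = 1.132


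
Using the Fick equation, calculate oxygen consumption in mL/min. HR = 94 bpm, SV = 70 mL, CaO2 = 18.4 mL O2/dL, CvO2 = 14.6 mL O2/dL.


CO = HR*SV = 94*70/1000 = 6.58 L/min
a-v O2 diff = 18.4 - 14.6 = 3.8 mL/dL
VO2 = CO * (CaO2-CvO2) * 10 dL/L
VO2 = 6.58 * 3.8 * 10
VO2 = 250 mL/min


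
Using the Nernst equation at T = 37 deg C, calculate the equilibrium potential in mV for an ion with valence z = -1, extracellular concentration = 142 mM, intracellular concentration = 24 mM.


E = (RT/(zF)) * ln(C_out/C_in)
T = 37 + 273.15 = 310.15 K
E = (8.314 * 310.15 / (-1 * 96485)) * ln(142/24)
E = -47.51 mV


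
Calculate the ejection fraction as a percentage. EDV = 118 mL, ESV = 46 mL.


SV = EDV - ESV = 118 - 46 = 72 mL
EF = SV/EDV * 100 = 72/118 * 100
EF = 61.02%


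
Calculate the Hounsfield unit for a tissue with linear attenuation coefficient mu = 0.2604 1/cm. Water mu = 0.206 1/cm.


HU = ((mu_tissue - mu_water) / mu_water) * 1000
HU = ((0.2604 - 0.206) / 0.206) * 1000
HU = 264.1


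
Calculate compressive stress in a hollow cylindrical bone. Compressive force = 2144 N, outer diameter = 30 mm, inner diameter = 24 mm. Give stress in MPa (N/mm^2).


A = pi*(r_o^2 - r_i^2)
r_o = 15 mm, r_i = 12 mm
A = 254.469 mm^2
sigma = F/A = 2144 / 254.469
sigma = 8.425 MPa


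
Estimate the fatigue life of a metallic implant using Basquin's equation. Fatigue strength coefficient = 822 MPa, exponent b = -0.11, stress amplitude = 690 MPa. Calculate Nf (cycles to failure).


sigma_a = sigma_f' * (2Nf)^b
2Nf = (sigma_a/sigma_f')^(1/b)
2Nf = (690/822)^(1/-0.11)
2Nf = 4.9103867
Nf = 2.455


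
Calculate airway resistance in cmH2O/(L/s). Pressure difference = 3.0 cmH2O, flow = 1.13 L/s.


R = dP / flow
R = 3.0 / 1.13
R = 2.655 cmH2O/(L/s)


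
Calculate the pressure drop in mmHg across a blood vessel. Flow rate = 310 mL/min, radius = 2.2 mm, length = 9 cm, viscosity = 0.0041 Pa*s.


dP = 8*mu*L*Q / (pi*r^4)
Q = 310 mL/min = 5.16667e-06 m^3/s
dP = 207.246 Pa = 207.246 / 133.322 mmHg = 1.554 mmHg


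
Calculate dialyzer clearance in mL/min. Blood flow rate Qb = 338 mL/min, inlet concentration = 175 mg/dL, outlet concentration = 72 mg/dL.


K = Qb * (Cb_in - Cb_out) / Cb_in
K = 338 * (175 - 72) / 175
K = 198.9 mL/min


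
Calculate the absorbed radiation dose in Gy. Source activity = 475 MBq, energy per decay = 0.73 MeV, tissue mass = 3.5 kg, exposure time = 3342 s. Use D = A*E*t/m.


A = 475 MBq = 4.7500e+08 Bq
E = 0.73 MeV = 1.16946e-13 J
D = A*E*t/m = 4.7500e+08*1.16946e-13*3342/3.5
D = 0.05304 Gy


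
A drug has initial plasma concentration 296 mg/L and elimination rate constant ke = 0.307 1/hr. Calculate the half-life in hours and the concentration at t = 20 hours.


t_half = ln(2) / ke = 0.693147 / 0.307 = 2.258 hr
C(t) = C0 * exp(-ke*t) = 296 * exp(-0.307*20)
C(20) = 0.6379 mg/L


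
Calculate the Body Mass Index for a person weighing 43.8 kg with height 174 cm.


BMI = weight / height^2
height = 174 cm = 1.74 m
BMI = 43.8 / 1.74^2
BMI = 14.47 kg/m^2


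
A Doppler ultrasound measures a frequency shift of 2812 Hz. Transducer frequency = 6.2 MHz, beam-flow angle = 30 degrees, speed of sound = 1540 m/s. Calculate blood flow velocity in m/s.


v = fd * c / (2 * f0 * cos(theta))
v = 2812 * 1540 / (2 * 6.2000e+06 * cos(30))
v = 0.4033 m/s


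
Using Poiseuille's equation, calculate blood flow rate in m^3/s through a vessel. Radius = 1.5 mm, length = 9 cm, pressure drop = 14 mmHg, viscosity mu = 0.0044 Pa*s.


Q = pi*r^4*dP / (8*mu*L)
r = 0.0015 m, L = 0.09 m
dP = 14 mmHg = 1866.508 Pa
Q = 9.3704e-06 m^3/s


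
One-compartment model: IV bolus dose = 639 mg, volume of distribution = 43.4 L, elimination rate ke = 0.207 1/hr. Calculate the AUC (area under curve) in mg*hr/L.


C0 = Dose/Vd = 639/43.4 = 14.7235 mg/L
AUC = C0/ke = 14.7235/0.207
AUC = 71.13 mg*hr/L


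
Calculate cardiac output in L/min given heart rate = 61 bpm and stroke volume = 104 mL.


CO = HR * SV
CO = 61 * 104 / 1000
CO = 6.344 L/min


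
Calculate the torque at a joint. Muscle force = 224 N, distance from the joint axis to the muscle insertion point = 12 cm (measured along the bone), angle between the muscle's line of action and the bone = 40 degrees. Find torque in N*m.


Torque = F * d * sin(theta)   (moment arm = d*sin(theta))
d = 12 cm = 0.12 m
Torque = 224 * 0.12 * sin(40)
Torque = 17.28 N*m


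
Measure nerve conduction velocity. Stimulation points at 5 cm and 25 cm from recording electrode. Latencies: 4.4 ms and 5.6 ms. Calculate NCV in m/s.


Distance = (25 - 5) / 100 = 0.2 m
dt = (5.6 - 4.4) / 1000 = 0.0012 s
NCV = dist / dt = 166.7 m/s


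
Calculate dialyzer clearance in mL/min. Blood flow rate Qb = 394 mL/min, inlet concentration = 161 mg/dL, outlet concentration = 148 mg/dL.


K = Qb * (Cb_in - Cb_out) / Cb_in
K = 394 * (161 - 148) / 161
K = 31.81 mL/min


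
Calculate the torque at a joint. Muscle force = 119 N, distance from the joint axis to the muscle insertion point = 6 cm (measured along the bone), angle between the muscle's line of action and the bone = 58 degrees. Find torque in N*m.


Torque = F * d * sin(theta)   (moment arm = d*sin(theta))
d = 6 cm = 0.06 m
Torque = 119 * 0.06 * sin(58)
Torque = 6.055 N*m


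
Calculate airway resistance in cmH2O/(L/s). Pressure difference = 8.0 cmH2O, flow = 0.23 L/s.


R = dP / flow
R = 8.0 / 0.23
R = 34.78 cmH2O/(L/s)


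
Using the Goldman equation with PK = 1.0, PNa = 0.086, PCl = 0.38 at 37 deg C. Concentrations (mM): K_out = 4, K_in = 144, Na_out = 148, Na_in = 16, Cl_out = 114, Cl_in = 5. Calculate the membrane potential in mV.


Vm = (RT/F)*ln((PK*Ko + PNa*Nao + PCl*Cli)/(PK*Ki + PNa*Nai + PCl*Clo))
Numer = 18.628, Denom = 188.696
Vm = -61.88 mV


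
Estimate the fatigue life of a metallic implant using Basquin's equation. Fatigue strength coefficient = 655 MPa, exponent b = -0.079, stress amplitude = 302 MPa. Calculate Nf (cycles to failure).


sigma_a = sigma_f' * (2Nf)^b
2Nf = (sigma_a/sigma_f')^(1/b)
2Nf = (302/655)^(1/-0.079)
2Nf = 18035.621
Nf = 9018


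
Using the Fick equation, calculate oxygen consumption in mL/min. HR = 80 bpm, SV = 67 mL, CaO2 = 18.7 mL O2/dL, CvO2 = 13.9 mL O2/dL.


CO = HR*SV = 80*67/1000 = 5.36 L/min
a-v O2 diff = 18.7 - 13.9 = 4.8 mL/dL
VO2 = CO * (CaO2-CvO2) * 10 dL/L
VO2 = 5.36 * 4.8 * 10
VO2 = 257.3 mL/min


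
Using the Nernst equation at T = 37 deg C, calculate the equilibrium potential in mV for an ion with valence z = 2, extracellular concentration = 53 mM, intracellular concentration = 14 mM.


E = (RT/(zF)) * ln(C_out/C_in)
T = 37 + 273.15 = 310.15 K
E = (8.314 * 310.15 / (2 * 96485)) * ln(53/14)
E = 17.79 mV


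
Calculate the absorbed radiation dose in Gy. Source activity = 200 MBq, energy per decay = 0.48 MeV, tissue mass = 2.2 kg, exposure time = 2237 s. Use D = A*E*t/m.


A = 200 MBq = 2.0000e+08 Bq
E = 0.48 MeV = 7.6896e-14 J
D = A*E*t/m = 2.0000e+08*7.6896e-14*2237/2.2
D = 0.01564 Gy


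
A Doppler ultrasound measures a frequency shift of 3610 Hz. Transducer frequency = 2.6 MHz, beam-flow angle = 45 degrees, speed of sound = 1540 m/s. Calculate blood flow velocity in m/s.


v = fd * c / (2 * f0 * cos(theta))
v = 3610 * 1540 / (2 * 2.6000e+06 * cos(45))
v = 1.512 m/s


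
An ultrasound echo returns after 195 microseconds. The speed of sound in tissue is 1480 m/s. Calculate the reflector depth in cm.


depth = c * t / 2
t = 195 us = 1.9500e-04 s
depth = 1480 * 1.9500e-04 / 2
depth = 0.1443 m = 14.43 cm


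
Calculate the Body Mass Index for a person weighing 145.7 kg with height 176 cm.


BMI = weight / height^2
height = 176 cm = 1.76 m
BMI = 145.7 / 1.76^2
BMI = 47.04 kg/m^2


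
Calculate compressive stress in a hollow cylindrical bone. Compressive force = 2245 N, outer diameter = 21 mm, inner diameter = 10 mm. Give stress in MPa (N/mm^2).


A = pi*(r_o^2 - r_i^2)
r_o = 10.5 mm, r_i = 5 mm
A = 267.821 mm^2
sigma = F/A = 2245 / 267.821
sigma = 8.382 MPa


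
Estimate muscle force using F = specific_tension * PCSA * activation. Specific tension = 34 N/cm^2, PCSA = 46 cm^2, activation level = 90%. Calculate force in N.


F = sigma * PCSA * activation
F = 34 * 46 * 0.9
F = 1408 N


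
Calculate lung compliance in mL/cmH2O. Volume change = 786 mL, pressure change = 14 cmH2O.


C = dV / dP
C = 786 / 14
C = 56.14 mL/cmH2O


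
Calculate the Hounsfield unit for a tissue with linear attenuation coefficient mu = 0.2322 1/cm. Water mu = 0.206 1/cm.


HU = ((mu_tissue - mu_water) / mu_water) * 1000
HU = ((0.2322 - 0.206) / 0.206) * 1000
HU = 127.2


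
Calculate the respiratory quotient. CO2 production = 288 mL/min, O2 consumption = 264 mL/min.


RQ = VCO2 / VO2
RQ = 288 / 264
RQ = 1.091


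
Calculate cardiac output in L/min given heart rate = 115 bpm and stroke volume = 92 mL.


CO = HR * SV
CO = 115 * 92 / 1000
CO = 10.58 L/min


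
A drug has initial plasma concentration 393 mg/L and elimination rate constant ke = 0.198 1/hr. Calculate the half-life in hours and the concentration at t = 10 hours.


t_half = ln(2) / ke = 0.693147 / 0.198 = 3.501 hr
C(t) = C0 * exp(-ke*t) = 393 * exp(-0.198*10)
C(10) = 54.26 mg/L


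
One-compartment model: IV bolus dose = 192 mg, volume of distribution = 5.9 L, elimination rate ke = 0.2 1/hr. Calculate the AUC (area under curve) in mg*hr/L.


C0 = Dose/Vd = 192/5.9 = 32.5424 mg/L
AUC = C0/ke = 32.5424/0.2
AUC = 162.7 mg*hr/L


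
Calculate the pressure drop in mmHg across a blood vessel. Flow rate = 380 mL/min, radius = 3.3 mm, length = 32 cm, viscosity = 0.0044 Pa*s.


dP = 8*mu*L*Q / (pi*r^4)
Q = 380 mL/min = 6.33333e-06 m^3/s
dP = 191.478 Pa = 191.478 / 133.322 mmHg = 1.436 mmHg


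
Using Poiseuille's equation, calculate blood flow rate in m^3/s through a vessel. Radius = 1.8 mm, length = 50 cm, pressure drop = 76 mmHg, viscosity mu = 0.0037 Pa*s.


Q = pi*r^4*dP / (8*mu*L)
r = 0.0018 m, L = 0.5 m
dP = 76 mmHg = 10132.472 Pa
Q = 2.2578e-05 m^3/s


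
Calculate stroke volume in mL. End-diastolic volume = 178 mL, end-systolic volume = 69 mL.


SV = EDV - ESV
SV = 178 - 69
SV = 109 mL


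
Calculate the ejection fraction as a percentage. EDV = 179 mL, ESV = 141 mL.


SV = EDV - ESV = 179 - 141 = 38 mL
EF = SV/EDV * 100 = 38/179 * 100
EF = 21.23%


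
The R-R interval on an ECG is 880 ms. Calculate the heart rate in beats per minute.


HR = 60 / RR_interval(s)
RR = 880 ms = 0.88 s
HR = 60 / 0.88 = 68.18 bpm


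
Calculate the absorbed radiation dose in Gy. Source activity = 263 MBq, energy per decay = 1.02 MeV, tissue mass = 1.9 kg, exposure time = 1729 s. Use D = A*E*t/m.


A = 263 MBq = 2.6300e+08 Bq
E = 1.02 MeV = 1.63404e-13 J
D = A*E*t/m = 2.6300e+08*1.63404e-13*1729/1.9
D = 0.03911 Gy


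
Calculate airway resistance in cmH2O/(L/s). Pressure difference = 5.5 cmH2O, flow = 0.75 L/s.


R = dP / flow
R = 5.5 / 0.75
R = 7.333 cmH2O/(L/s)


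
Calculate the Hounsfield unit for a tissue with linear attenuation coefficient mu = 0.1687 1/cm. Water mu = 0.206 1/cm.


HU = ((mu_tissue - mu_water) / mu_water) * 1000
HU = ((0.1687 - 0.206) / 0.206) * 1000
HU = -181.1


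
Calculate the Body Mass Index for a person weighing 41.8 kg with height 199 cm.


BMI = weight / height^2
height = 199 cm = 1.99 m
BMI = 41.8 / 1.99^2
BMI = 10.56 kg/m^2


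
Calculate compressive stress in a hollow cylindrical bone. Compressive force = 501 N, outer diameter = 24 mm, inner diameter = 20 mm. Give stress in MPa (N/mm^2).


A = pi*(r_o^2 - r_i^2)
r_o = 12 mm, r_i = 10 mm
A = 138.23 mm^2
sigma = F/A = 501 / 138.23
sigma = 3.624 MPa


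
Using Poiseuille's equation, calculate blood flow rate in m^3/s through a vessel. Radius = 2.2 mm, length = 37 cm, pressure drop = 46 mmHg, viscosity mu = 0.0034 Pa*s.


Q = pi*r^4*dP / (8*mu*L)
r = 0.0022 m, L = 0.37 m
dP = 46 mmHg = 6132.812 Pa
Q = 4.4847e-05 m^3/s


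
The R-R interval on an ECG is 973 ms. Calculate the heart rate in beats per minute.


HR = 60 / RR_interval(s)
RR = 973 ms = 0.973 s
HR = 60 / 0.973 = 61.66 bpm


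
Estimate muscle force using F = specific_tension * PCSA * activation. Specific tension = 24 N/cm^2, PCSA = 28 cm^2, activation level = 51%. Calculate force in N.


F = sigma * PCSA * activation
F = 24 * 28 * 0.51
F = 342.7 N


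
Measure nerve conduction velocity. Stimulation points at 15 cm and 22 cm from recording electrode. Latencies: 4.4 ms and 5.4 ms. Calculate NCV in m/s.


Distance = (22 - 15) / 100 = 0.07 m
dt = (5.4 - 4.4) / 1000 = 0.001 s
NCV = dist / dt = 70 m/s


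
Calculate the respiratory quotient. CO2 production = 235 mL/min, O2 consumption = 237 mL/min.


RQ = VCO2 / VO2
RQ = 235 / 237
RQ = 0.9916


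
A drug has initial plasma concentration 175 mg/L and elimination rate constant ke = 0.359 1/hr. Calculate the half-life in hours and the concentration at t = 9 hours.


t_half = ln(2) / ke = 0.693147 / 0.359 = 1.931 hr
C(t) = C0 * exp(-ke*t) = 175 * exp(-0.359*9)
C(9) = 6.916 mg/L


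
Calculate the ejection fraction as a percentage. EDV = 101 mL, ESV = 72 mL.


SV = EDV - ESV = 101 - 72 = 29 mL
EF = SV/EDV * 100 = 29/101 * 100
EF = 28.71%


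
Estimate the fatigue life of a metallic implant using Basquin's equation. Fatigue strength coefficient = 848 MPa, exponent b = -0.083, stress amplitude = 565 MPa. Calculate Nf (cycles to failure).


sigma_a = sigma_f' * (2Nf)^b
2Nf = (sigma_a/sigma_f')^(1/b)
2Nf = (565/848)^(1/-0.083)
2Nf = 133.25009
Nf = 66.63


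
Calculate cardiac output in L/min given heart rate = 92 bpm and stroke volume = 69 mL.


CO = HR * SV
CO = 92 * 69 / 1000
CO = 6.348 L/min


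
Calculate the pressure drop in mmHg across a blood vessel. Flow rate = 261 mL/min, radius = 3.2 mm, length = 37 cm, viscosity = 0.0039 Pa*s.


dP = 8*mu*L*Q / (pi*r^4)
Q = 261 mL/min = 4.35e-06 m^3/s
dP = 152.439 Pa = 152.439 / 133.322 mmHg = 1.143 mmHg


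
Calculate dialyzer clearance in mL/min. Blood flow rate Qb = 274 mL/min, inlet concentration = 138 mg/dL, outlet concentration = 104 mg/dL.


K = Qb * (Cb_in - Cb_out) / Cb_in
K = 274 * (138 - 104) / 138
K = 67.51 mL/min


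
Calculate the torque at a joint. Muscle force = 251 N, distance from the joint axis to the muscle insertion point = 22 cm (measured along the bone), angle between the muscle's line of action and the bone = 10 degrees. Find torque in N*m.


Torque = F * d * sin(theta)   (moment arm = d*sin(theta))
d = 22 cm = 0.22 m
Torque = 251 * 0.22 * sin(10)
Torque = 9.589 N*m


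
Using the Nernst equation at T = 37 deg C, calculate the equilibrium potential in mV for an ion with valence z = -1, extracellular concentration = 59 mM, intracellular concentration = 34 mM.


E = (RT/(zF)) * ln(C_out/C_in)
T = 37 + 273.15 = 310.15 K
E = (8.314 * 310.15 / (-1 * 96485)) * ln(59/34)
E = -14.73 mV


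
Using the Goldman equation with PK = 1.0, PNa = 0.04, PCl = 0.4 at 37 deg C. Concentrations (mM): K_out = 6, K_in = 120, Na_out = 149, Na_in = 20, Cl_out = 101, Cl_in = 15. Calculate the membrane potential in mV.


Vm = (RT/F)*ln((PK*Ko + PNa*Nao + PCl*Cli)/(PK*Ki + PNa*Nai + PCl*Clo))
Numer = 17.96, Denom = 161.2
Vm = -58.65 mV


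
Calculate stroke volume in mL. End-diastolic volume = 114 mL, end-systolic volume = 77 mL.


SV = EDV - ESV
SV = 114 - 77
SV = 37 mL


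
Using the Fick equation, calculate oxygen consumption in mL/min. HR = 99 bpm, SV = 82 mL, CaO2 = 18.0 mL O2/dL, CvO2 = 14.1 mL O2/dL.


CO = HR*SV = 99*82/1000 = 8.118 L/min
a-v O2 diff = 18.0 - 14.1 = 3.9 mL/dL
VO2 = CO * (CaO2-CvO2) * 10 dL/L
VO2 = 8.118 * 3.9 * 10
VO2 = 316.6 mL/min


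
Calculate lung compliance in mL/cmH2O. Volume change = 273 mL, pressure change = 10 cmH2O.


C = dV / dP
C = 273 / 10
C = 27.3 mL/cmH2O


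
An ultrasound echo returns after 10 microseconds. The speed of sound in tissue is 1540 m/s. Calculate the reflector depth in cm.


depth = c * t / 2
t = 10 us = 1.0000e-05 s
depth = 1540 * 1.0000e-05 / 2
depth = 0.0077 m = 0.77 cm


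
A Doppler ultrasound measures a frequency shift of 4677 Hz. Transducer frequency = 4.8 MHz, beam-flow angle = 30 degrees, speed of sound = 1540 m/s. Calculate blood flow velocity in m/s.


v = fd * c / (2 * f0 * cos(theta))
v = 4677 * 1540 / (2 * 4.8000e+06 * cos(30))
v = 0.8663 m/s


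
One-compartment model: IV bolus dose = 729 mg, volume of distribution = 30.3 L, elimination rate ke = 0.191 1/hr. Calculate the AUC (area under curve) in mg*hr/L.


C0 = Dose/Vd = 729/30.3 = 24.0594 mg/L
AUC = C0/ke = 24.0594/0.191
AUC = 126 mg*hr/L


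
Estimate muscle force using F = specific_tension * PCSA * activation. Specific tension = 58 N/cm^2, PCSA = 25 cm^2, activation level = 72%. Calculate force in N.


F = sigma * PCSA * activation
F = 58 * 25 * 0.72
F = 1044 N


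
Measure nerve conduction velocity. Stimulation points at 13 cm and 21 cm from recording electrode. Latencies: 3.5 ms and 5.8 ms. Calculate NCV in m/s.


Distance = (21 - 13) / 100 = 0.08 m
dt = (5.8 - 3.5) / 1000 = 0.0023 s
NCV = dist / dt = 34.78 m/s


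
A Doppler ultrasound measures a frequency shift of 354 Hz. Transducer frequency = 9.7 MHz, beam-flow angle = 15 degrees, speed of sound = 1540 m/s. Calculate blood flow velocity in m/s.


v = fd * c / (2 * f0 * cos(theta))
v = 354 * 1540 / (2 * 9.7000e+06 * cos(15))
v = 0.02909 m/s


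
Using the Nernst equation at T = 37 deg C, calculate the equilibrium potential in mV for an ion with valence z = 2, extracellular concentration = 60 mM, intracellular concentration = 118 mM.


E = (RT/(zF)) * ln(C_out/C_in)
T = 37 + 273.15 = 310.15 K
E = (8.314 * 310.15 / (2 * 96485)) * ln(60/118)
E = -9.038 mV


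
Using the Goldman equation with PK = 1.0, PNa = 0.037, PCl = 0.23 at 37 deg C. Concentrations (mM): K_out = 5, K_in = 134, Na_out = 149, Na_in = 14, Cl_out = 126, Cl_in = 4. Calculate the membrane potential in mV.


Vm = (RT/F)*ln((PK*Ko + PNa*Nao + PCl*Cli)/(PK*Ki + PNa*Nai + PCl*Clo))
Numer = 11.433, Denom = 163.498
Vm = -71.1 mV


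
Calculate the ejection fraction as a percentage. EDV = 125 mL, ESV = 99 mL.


SV = EDV - ESV = 125 - 99 = 26 mL
EF = SV/EDV * 100 = 26/125 * 100
EF = 20.8%


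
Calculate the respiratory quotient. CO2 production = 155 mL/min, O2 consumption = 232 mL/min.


RQ = VCO2 / VO2
RQ = 155 / 232
RQ = 0.6681


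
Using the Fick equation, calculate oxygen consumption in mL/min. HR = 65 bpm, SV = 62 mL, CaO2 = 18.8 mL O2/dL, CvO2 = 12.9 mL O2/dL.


CO = HR*SV = 65*62/1000 = 4.03 L/min
a-v O2 diff = 18.8 - 12.9 = 5.9 mL/dL
VO2 = CO * (CaO2-CvO2) * 10 dL/L
VO2 = 4.03 * 5.9 * 10
VO2 = 237.8 mL/min


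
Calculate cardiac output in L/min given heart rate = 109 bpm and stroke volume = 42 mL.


CO = HR * SV
CO = 109 * 42 / 1000
CO = 4.578 L/min


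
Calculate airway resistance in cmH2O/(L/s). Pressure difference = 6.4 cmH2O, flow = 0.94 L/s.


R = dP / flow
R = 6.4 / 0.94
R = 6.809 cmH2O/(L/s)


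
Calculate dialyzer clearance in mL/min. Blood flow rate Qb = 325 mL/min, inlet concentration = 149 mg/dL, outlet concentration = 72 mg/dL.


K = Qb * (Cb_in - Cb_out) / Cb_in
K = 325 * (149 - 72) / 149
K = 168 mL/min


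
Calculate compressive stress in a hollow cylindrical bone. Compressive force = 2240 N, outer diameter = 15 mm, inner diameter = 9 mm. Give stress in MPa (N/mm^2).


A = pi*(r_o^2 - r_i^2)
r_o = 7.5 mm, r_i = 4.5 mm
A = 113.097 mm^2
sigma = F/A = 2240 / 113.097
sigma = 19.81 MPa


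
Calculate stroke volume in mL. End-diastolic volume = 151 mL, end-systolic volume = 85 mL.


SV = EDV - ESV
SV = 151 - 85
SV = 66 mL


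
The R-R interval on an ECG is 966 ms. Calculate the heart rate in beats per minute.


HR = 60 / RR_interval(s)
RR = 966 ms = 0.966 s
HR = 60 / 0.966 = 62.11 bpm


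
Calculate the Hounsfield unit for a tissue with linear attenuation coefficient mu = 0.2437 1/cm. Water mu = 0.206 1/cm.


HU = ((mu_tissue - mu_water) / mu_water) * 1000
HU = ((0.2437 - 0.206) / 0.206) * 1000
HU = 183


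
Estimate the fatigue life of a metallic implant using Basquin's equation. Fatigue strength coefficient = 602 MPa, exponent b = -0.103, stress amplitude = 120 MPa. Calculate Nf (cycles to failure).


sigma_a = sigma_f' * (2Nf)^b
2Nf = (sigma_a/sigma_f')^(1/b)
2Nf = (120/602)^(1/-0.103)
2Nf = 6311724.2
Nf = 3.1559e+06


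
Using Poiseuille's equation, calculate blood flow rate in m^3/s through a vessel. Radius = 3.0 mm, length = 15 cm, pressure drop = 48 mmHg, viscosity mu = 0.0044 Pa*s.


Q = pi*r^4*dP / (8*mu*L)
r = 0.003 m, L = 0.15 m
dP = 48 mmHg = 6399.456 Pa
Q = 3.0842e-04 m^3/s


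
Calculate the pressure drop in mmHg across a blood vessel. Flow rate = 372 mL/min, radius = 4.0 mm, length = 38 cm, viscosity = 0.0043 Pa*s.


dP = 8*mu*L*Q / (pi*r^4)
Q = 372 mL/min = 6.2e-06 m^3/s
dP = 100.773 Pa = 100.773 / 133.322 mmHg = 0.7559 mmHg


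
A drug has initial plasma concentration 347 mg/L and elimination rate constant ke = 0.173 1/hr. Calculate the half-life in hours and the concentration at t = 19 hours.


t_half = ln(2) / ke = 0.693147 / 0.173 = 4.007 hr
C(t) = C0 * exp(-ke*t) = 347 * exp(-0.173*19)
C(19) = 12.97 mg/L


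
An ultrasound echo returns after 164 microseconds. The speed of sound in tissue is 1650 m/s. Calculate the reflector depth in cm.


depth = c * t / 2
t = 164 us = 1.6400e-04 s
depth = 1650 * 1.6400e-04 / 2
depth = 0.1353 m = 13.53 cm


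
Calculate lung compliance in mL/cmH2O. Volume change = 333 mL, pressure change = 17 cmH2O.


C = dV / dP
C = 333 / 17
C = 19.59 mL/cmH2O


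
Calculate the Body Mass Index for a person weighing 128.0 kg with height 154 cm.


BMI = weight / height^2
height = 154 cm = 1.54 m
BMI = 128.0 / 1.54^2
BMI = 53.97 kg/m^2


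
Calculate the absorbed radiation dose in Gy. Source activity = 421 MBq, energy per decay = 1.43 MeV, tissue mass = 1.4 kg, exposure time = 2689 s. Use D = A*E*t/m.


A = 421 MBq = 4.2100e+08 Bq
E = 1.43 MeV = 2.29086e-13 J
D = A*E*t/m = 4.2100e+08*2.29086e-13*2689/1.4
D = 0.1852 Gy


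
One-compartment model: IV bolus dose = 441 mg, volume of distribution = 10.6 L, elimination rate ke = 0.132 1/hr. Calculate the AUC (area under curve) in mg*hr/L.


C0 = Dose/Vd = 441/10.6 = 41.6038 mg/L
AUC = C0/ke = 41.6038/0.132
AUC = 315.2 mg*hr/L


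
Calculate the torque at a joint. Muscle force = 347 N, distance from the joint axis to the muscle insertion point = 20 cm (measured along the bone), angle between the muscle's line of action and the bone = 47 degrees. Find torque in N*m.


Torque = F * d * sin(theta)   (moment arm = d*sin(theta))
d = 20 cm = 0.2 m
Torque = 347 * 0.2 * sin(47)
Torque = 50.76 N*m


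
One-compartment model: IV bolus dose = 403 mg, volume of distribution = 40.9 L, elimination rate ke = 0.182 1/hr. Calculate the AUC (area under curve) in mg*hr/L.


C0 = Dose/Vd = 403/40.9 = 9.8533 mg/L
AUC = C0/ke = 9.8533/0.182
AUC = 54.14 mg*hr/L


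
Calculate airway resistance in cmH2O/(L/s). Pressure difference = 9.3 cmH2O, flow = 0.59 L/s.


R = dP / flow
R = 9.3 / 0.59
R = 15.76 cmH2O/(L/s)


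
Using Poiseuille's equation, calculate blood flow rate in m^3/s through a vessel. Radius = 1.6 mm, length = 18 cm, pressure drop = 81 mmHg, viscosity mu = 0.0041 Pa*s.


Q = pi*r^4*dP / (8*mu*L)
r = 0.0016 m, L = 0.18 m
dP = 81 mmHg = 10799.082 Pa
Q = 3.7659e-05 m^3/s


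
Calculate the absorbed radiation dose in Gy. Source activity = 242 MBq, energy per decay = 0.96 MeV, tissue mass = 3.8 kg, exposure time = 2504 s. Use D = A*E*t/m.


A = 242 MBq = 2.4200e+08 Bq
E = 0.96 MeV = 1.53792e-13 J
D = A*E*t/m = 2.4200e+08*1.53792e-13*2504/3.8
D = 0.02452 Gy


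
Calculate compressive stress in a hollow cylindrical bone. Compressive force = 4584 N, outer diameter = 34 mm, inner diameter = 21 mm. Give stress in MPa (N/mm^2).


A = pi*(r_o^2 - r_i^2)
r_o = 17 mm, r_i = 10.5 mm
A = 561.56 mm^2
sigma = F/A = 4584 / 561.56
sigma = 8.163 MPa


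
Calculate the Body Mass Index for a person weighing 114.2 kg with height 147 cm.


BMI = weight / height^2
height = 147 cm = 1.47 m
BMI = 114.2 / 1.47^2
BMI = 52.85 kg/m^2


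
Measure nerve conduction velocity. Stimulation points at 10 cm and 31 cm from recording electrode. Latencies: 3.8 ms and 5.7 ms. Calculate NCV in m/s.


Distance = (31 - 10) / 100 = 0.21 m
dt = (5.7 - 3.8) / 1000 = 0.0019 s
NCV = dist / dt = 110.5 m/s


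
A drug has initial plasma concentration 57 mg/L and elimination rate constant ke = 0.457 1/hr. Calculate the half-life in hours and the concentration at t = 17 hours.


t_half = ln(2) / ke = 0.693147 / 0.457 = 1.517 hr
C(t) = C0 * exp(-ke*t) = 57 * exp(-0.457*17)
C(17) = 0.02409 mg/L


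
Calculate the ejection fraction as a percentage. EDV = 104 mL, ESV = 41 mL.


SV = EDV - ESV = 104 - 41 = 63 mL
EF = SV/EDV * 100 = 63/104 * 100
EF = 60.58%


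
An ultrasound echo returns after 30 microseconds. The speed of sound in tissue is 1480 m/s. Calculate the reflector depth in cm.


depth = c * t / 2
t = 30 us = 3.0000e-05 s
depth = 1480 * 3.0000e-05 / 2
depth = 0.0222 m = 2.22 cm


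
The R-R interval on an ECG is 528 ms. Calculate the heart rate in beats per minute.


HR = 60 / RR_interval(s)
RR = 528 ms = 0.528 s
HR = 60 / 0.528 = 113.6 bpm


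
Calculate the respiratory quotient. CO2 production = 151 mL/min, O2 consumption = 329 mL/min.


RQ = VCO2 / VO2
RQ = 151 / 329
RQ = 0.459


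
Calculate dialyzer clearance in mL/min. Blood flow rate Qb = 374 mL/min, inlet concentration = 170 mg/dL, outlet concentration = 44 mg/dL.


K = Qb * (Cb_in - Cb_out) / Cb_in
K = 374 * (170 - 44) / 170
K = 277.2 mL/min


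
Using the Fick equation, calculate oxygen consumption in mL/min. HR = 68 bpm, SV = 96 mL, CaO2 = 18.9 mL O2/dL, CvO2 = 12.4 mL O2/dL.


CO = HR*SV = 68*96/1000 = 6.528 L/min
a-v O2 diff = 18.9 - 12.4 = 6.5 mL/dL
VO2 = CO * (CaO2-CvO2) * 10 dL/L
VO2 = 6.528 * 6.5 * 10
VO2 = 424.3 mL/min


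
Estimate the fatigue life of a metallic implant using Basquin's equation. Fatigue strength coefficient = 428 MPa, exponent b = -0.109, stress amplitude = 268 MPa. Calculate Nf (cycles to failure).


sigma_a = sigma_f' * (2Nf)^b
2Nf = (sigma_a/sigma_f')^(1/b)
2Nf = (268/428)^(1/-0.109)
2Nf = 73.319578
Nf = 36.66


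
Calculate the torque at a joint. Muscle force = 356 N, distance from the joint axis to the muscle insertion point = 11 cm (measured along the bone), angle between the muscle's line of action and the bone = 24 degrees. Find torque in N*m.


Torque = F * d * sin(theta)   (moment arm = d*sin(theta))
d = 11 cm = 0.11 m
Torque = 356 * 0.11 * sin(24)
Torque = 15.93 N*m


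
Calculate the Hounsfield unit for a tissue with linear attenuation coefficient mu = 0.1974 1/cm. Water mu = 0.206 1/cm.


HU = ((mu_tissue - mu_water) / mu_water) * 1000
HU = ((0.1974 - 0.206) / 0.206) * 1000
HU = -41.75


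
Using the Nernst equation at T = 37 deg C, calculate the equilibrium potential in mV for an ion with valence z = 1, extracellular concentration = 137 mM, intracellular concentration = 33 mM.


E = (RT/(zF)) * ln(C_out/C_in)
T = 37 + 273.15 = 310.15 K
E = (8.314 * 310.15 / (1 * 96485)) * ln(137/33)
E = 38.04 mV


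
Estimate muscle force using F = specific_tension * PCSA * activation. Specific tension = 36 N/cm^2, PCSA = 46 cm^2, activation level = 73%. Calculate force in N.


F = sigma * PCSA * activation
F = 36 * 46 * 0.73
F = 1209 N


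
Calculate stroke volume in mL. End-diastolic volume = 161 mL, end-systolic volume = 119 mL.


SV = EDV - ESV
SV = 161 - 119
SV = 42 mL


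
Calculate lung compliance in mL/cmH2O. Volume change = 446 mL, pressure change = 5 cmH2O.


C = dV / dP
C = 446 / 5
C = 89.2 mL/cmH2O


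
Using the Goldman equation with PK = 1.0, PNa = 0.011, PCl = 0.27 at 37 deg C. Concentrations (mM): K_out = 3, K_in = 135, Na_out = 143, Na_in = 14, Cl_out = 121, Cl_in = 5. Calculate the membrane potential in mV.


Vm = (RT/F)*ln((PK*Ko + PNa*Nao + PCl*Cli)/(PK*Ki + PNa*Nai + PCl*Clo))
Numer = 5.923, Denom = 167.824
Vm = -89.37 mV


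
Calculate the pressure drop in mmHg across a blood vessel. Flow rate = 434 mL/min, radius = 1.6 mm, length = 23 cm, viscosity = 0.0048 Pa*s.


dP = 8*mu*L*Q / (pi*r^4)
Q = 434 mL/min = 7.23333e-06 m^3/s
dP = 3102.9 Pa = 3102.9 / 133.322 mmHg = 23.27 mmHg


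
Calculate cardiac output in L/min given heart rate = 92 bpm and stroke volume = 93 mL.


CO = HR * SV
CO = 92 * 93 / 1000
CO = 8.556 L/min


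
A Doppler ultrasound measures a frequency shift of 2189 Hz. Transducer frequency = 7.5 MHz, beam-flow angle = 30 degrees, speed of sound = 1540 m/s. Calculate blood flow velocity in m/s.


v = fd * c / (2 * f0 * cos(theta))
v = 2189 * 1540 / (2 * 7.5000e+06 * cos(30))
v = 0.2595 m/s


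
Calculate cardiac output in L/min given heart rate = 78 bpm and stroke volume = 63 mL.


CO = HR * SV
CO = 78 * 63 / 1000
CO = 4.914 L/min


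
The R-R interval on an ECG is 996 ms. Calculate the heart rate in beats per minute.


HR = 60 / RR_interval(s)
RR = 996 ms = 0.996 s
HR = 60 / 0.996 = 60.24 bpm


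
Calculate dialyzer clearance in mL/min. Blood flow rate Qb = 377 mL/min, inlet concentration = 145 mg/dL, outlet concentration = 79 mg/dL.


K = Qb * (Cb_in - Cb_out) / Cb_in
K = 377 * (145 - 79) / 145
K = 171.6 mL/min


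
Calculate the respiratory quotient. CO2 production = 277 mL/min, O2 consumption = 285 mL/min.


RQ = VCO2 / VO2
RQ = 277 / 285
RQ = 0.9719


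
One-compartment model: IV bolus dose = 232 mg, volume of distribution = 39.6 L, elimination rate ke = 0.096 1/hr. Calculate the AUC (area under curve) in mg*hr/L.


C0 = Dose/Vd = 232/39.6 = 5.85859 mg/L
AUC = C0/ke = 5.85859/0.096
AUC = 61.03 mg*hr/L


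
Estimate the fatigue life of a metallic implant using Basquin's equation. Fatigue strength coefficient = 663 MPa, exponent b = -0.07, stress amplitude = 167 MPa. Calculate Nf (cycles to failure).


sigma_a = sigma_f' * (2Nf)^b
2Nf = (sigma_a/sigma_f')^(1/b)
2Nf = (167/663)^(1/-0.07)
2Nf = 3.5829742e+08
Nf = 1.7915e+08


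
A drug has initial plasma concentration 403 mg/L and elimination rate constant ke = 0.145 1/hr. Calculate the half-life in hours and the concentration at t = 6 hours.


t_half = ln(2) / ke = 0.693147 / 0.145 = 4.78 hr
C(t) = C0 * exp(-ke*t) = 403 * exp(-0.145*6)
C(6) = 168.8 mg/L


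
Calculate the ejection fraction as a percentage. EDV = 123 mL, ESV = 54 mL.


SV = EDV - ESV = 123 - 54 = 69 mL
EF = SV/EDV * 100 = 69/123 * 100
EF = 56.1%


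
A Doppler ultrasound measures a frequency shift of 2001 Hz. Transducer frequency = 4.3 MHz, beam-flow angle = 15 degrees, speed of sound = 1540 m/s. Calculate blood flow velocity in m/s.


v = fd * c / (2 * f0 * cos(theta))
v = 2001 * 1540 / (2 * 4.3000e+06 * cos(15))
v = 0.371 m/s


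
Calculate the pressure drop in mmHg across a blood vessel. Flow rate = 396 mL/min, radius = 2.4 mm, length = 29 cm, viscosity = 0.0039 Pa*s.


dP = 8*mu*L*Q / (pi*r^4)
Q = 396 mL/min = 6.6e-06 m^3/s
dP = 572.93 Pa = 572.93 / 133.322 mmHg = 4.297 mmHg


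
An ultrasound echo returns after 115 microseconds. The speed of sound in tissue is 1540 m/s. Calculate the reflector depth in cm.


depth = c * t / 2
t = 115 us = 1.1500e-04 s
depth = 1540 * 1.1500e-04 / 2
depth = 0.08855 m = 8.855 cm


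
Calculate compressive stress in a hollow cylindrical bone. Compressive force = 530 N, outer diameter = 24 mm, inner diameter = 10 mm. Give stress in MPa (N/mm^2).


A = pi*(r_o^2 - r_i^2)
r_o = 12 mm, r_i = 5 mm
A = 373.85 mm^2
sigma = F/A = 530 / 373.85
sigma = 1.418 MPa


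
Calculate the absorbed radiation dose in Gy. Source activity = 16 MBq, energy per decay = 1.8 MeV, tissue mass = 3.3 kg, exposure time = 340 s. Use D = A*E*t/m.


A = 16 MBq = 1.6000e+07 Bq
E = 1.8 MeV = 2.8836e-13 J
D = A*E*t/m = 1.6000e+07*2.8836e-13*340/3.3
D = 4.7536e-04 Gy


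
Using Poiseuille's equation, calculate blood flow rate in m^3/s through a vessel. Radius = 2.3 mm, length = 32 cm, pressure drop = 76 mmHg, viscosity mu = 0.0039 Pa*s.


Q = pi*r^4*dP / (8*mu*L)
r = 0.0023 m, L = 0.32 m
dP = 76 mmHg = 10132.472 Pa
Q = 8.9222e-05 m^3/s


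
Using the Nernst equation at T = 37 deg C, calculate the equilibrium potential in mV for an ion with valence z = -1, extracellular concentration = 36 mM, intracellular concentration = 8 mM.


E = (RT/(zF)) * ln(C_out/C_in)
T = 37 + 273.15 = 310.15 K
E = (8.314 * 310.15 / (-1 * 96485)) * ln(36/8)
E = -40.2 mV


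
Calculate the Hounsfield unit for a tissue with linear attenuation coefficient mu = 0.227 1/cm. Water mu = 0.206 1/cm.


HU = ((mu_tissue - mu_water) / mu_water) * 1000
HU = ((0.227 - 0.206) / 0.206) * 1000
HU = 101.9


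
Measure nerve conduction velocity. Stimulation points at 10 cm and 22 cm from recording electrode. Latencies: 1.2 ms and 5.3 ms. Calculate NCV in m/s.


Distance = (22 - 10) / 100 = 0.12 m
dt = (5.3 - 1.2) / 1000 = 0.0041 s
NCV = dist / dt = 29.27 m/s


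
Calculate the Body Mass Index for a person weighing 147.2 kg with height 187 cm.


BMI = weight / height^2
height = 187 cm = 1.87 m
BMI = 147.2 / 1.87^2
BMI = 42.09 kg/m^2


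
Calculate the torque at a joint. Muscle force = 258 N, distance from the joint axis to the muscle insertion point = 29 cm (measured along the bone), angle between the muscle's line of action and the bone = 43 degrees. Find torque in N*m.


Torque = F * d * sin(theta)   (moment arm = d*sin(theta))
d = 29 cm = 0.29 m
Torque = 258 * 0.29 * sin(43)
Torque = 51.03 N*m


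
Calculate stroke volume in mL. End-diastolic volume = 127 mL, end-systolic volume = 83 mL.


SV = EDV - ESV
SV = 127 - 83
SV = 44 mL


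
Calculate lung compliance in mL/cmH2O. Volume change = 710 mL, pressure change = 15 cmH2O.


C = dV / dP
C = 710 / 15
C = 47.33 mL/cmH2O


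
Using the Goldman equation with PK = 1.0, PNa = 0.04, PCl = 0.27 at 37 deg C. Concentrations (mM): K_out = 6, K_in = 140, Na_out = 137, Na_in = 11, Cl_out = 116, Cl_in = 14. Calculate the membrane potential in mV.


Vm = (RT/F)*ln((PK*Ko + PNa*Nao + PCl*Cli)/(PK*Ki + PNa*Nai + PCl*Clo))
Numer = 15.26, Denom = 171.76
Vm = -64.7 mV


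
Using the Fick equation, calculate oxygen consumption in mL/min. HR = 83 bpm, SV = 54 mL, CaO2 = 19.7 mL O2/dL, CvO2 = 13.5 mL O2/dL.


CO = HR*SV = 83*54/1000 = 4.482 L/min
a-v O2 diff = 19.7 - 13.5 = 6.2 mL/dL
VO2 = CO * (CaO2-CvO2) * 10 dL/L
VO2 = 4.482 * 6.2 * 10
VO2 = 277.9 mL/min


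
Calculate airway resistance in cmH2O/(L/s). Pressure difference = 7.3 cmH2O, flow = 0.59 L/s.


R = dP / flow
R = 7.3 / 0.59
R = 12.37 cmH2O/(L/s)


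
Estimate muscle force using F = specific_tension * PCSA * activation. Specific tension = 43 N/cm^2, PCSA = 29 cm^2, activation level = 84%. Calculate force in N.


F = sigma * PCSA * activation
F = 43 * 29 * 0.84
F = 1047 N


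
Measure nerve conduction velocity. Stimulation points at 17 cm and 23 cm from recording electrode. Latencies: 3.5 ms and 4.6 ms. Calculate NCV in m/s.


Distance = (23 - 17) / 100 = 0.06 m
dt = (4.6 - 3.5) / 1000 = 0.0011 s
NCV = dist / dt = 54.55 m/s


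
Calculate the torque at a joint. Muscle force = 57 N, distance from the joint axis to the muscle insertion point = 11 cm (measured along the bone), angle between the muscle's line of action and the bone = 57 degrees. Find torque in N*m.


Torque = F * d * sin(theta)   (moment arm = d*sin(theta))
d = 11 cm = 0.11 m
Torque = 57 * 0.11 * sin(57)
Torque = 5.258 N*m


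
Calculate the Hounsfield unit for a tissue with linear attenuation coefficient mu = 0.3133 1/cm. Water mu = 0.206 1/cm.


HU = ((mu_tissue - mu_water) / mu_water) * 1000
HU = ((0.3133 - 0.206) / 0.206) * 1000
HU = 520.9


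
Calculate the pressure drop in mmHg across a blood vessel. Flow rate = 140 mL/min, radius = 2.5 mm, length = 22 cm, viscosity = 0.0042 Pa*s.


dP = 8*mu*L*Q / (pi*r^4)
Q = 140 mL/min = 2.33333e-06 m^3/s
dP = 140.549 Pa = 140.549 / 133.322 mmHg = 1.054 mmHg


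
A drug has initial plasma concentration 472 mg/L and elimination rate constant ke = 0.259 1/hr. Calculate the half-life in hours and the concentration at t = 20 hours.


t_half = ln(2) / ke = 0.693147 / 0.259 = 2.676 hr
C(t) = C0 * exp(-ke*t) = 472 * exp(-0.259*20)
C(20) = 2.656 mg/L


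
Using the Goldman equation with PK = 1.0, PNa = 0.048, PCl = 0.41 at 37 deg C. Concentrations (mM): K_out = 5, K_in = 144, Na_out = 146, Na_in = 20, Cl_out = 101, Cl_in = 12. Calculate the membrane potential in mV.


Vm = (RT/F)*ln((PK*Ko + PNa*Nao + PCl*Cli)/(PK*Ki + PNa*Nai + PCl*Clo))
Numer = 16.928, Denom = 186.37
Vm = -64.11 mV


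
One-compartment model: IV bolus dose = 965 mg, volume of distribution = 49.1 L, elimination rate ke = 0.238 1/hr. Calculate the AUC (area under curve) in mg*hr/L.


C0 = Dose/Vd = 965/49.1 = 19.6538 mg/L
AUC = C0/ke = 19.6538/0.238
AUC = 82.58 mg*hr/L


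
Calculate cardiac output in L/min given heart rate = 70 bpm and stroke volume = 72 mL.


CO = HR * SV
CO = 70 * 72 / 1000
CO = 5.04 L/min


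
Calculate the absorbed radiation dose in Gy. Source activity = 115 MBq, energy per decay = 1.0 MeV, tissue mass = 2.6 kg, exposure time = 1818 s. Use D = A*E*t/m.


A = 115 MBq = 1.1500e+08 Bq
E = 1.0 MeV = 1.602e-13 J
D = A*E*t/m = 1.1500e+08*1.602e-13*1818/2.6
D = 0.01288 Gy


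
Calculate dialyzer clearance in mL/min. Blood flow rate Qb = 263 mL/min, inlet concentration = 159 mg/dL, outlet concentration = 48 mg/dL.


K = Qb * (Cb_in - Cb_out) / Cb_in
K = 263 * (159 - 48) / 159
K = 183.6 mL/min


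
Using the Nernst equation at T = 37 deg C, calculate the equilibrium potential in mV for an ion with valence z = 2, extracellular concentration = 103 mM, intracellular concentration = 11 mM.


E = (RT/(zF)) * ln(C_out/C_in)
T = 37 + 273.15 = 310.15 K
E = (8.314 * 310.15 / (2 * 96485)) * ln(103/11)
E = 29.89 mV


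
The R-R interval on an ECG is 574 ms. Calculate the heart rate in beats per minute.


HR = 60 / RR_interval(s)
RR = 574 ms = 0.574 s
HR = 60 / 0.574 = 104.5 bpm


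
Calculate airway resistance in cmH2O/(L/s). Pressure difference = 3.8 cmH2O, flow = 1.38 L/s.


R = dP / flow
R = 3.8 / 1.38
R = 2.754 cmH2O/(L/s)


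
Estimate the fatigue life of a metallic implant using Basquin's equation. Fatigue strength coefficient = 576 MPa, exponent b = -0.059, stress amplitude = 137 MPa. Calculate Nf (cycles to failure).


sigma_a = sigma_f' * (2Nf)^b
2Nf = (sigma_a/sigma_f')^(1/b)
2Nf = (137/576)^(1/-0.059)
2Nf = 3.7257947e+10
Nf = 1.8629e+10


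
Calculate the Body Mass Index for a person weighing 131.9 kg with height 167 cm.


BMI = weight / height^2
height = 167 cm = 1.67 m
BMI = 131.9 / 1.67^2
BMI = 47.29 kg/m^2


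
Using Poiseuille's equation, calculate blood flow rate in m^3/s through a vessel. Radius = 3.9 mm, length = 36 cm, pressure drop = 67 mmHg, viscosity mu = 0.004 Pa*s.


Q = pi*r^4*dP / (8*mu*L)
r = 0.0039 m, L = 0.36 m
dP = 67 mmHg = 8932.574 Pa
Q = 5.6355e-04 m^3/s


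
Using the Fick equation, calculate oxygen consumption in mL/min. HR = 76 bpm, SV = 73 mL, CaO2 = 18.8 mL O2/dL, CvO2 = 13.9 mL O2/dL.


CO = HR*SV = 76*73/1000 = 5.548 L/min
a-v O2 diff = 18.8 - 13.9 = 4.9 mL/dL
VO2 = CO * (CaO2-CvO2) * 10 dL/L
VO2 = 5.548 * 4.9 * 10
VO2 = 271.9 mL/min


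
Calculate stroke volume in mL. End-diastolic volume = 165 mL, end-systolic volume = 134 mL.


SV = EDV - ESV
SV = 165 - 134
SV = 31 mL
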